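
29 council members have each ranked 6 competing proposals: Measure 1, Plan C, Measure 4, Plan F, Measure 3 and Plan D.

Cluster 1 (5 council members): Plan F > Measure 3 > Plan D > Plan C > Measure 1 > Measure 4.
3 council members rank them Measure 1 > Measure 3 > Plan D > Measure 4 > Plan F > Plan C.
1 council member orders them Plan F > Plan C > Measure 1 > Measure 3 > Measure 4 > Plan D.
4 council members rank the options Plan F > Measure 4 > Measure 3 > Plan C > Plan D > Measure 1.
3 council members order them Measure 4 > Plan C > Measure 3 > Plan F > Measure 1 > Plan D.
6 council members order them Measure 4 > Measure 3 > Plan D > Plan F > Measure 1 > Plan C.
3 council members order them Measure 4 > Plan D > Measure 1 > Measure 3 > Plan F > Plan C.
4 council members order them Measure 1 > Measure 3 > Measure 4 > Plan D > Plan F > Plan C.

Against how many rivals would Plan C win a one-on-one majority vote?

0

Plan C against each rival (29 council members):
Plan C vs Measure 1: Measure 1 wins 16–13.
Plan C–Measure 4: Measure 4 23–6.
Plan C vs Plan F: Plan C preferred on 3 ballots; Plan F wins 26–3.
Plan C vs Measure 3: Measure 3 wins 25–4.
Plan C vs Plan D: Plan C preferred on 1+4+3 = 8 ballots; Plan D wins 21–8.
Plan C beats no one; loses to Measure 1, Measure 4, Plan F, Measure 3, Plan D — 0 pairwise wins.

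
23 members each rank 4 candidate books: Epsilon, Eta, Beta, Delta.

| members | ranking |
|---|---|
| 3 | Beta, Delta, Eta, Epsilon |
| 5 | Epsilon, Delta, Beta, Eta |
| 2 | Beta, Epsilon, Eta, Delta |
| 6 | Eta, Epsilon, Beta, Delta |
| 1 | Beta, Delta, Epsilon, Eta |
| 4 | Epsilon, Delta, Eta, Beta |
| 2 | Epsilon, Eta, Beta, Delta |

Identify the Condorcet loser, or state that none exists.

Head-to-head results (23 members):
Epsilon vs Eta: Epsilon is ranked higher on 5+2+1+4+2 = 14 ballots, Eta on 9. Epsilon wins 14–9.
Epsilon vs Beta: Epsilon is ranked higher on 5+6+4+2 = 17 ballots, Beta on 6. Epsilon wins 17–6.
Epsilon vs Delta: Epsilon preferred on 5+2+6+4+2 = 19 ballots; Epsilon wins 19–4.
Eta vs Beta: Eta wins 12–11.
Eta vs Delta: Delta, 13–10.
Beta vs Delta: Beta, 14–9.
Every book wins at least one matchup (Epsilon beats Eta; Eta beats Beta; Beta beats Delta; Delta beats Eta), so there is no Condorcet loser.

none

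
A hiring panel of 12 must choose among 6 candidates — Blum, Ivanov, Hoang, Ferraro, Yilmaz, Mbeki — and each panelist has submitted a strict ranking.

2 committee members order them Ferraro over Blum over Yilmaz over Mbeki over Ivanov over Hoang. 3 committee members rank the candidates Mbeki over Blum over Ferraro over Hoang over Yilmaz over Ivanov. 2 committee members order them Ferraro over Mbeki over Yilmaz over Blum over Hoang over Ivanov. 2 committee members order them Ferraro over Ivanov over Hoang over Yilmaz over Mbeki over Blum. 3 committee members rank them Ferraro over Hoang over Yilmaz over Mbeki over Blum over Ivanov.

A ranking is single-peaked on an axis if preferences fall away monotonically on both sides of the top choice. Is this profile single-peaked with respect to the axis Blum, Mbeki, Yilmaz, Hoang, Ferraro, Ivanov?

no

Axis positions: Blum=1, Mbeki=2, Yilmaz=3, Hoang=4, Ferraro=5, Ivanov=6.
Bloc 1: ranking walks positions 5-1-3-2-6-4; Blum is ranked above Hoang even though Hoang lies between Blum and the peak Ferraro on the axis — preferences dip and rise again. Not single-peaked.
Bloc 2: ranking walks positions 2-1-5-4-3-6; Ferraro is ranked above Yilmaz even though Yilmaz lies between Ferraro and the peak Mbeki on the axis — preferences dip and rise again. Not single-peaked.
Bloc 3: ranking walks positions 5-2-3-1-4-6; Mbeki is ranked above Hoang even though Hoang lies between Mbeki and the peak Ferraro on the axis — preferences dip and rise again. Not single-peaked.
Bloc 4 (peak Ferraro at position 5): ranking walks positions 5-6-4-3-2-1, expanding outward from the peak — single-peaked.
Bloc 5 (peak Ferraro at position 5): ranking walks positions 5-4-3-2-1-6, expanding outward from the peak — single-peaked.
Bloc 1 violates single-peakedness, so the profile is not single-peaked on this axis.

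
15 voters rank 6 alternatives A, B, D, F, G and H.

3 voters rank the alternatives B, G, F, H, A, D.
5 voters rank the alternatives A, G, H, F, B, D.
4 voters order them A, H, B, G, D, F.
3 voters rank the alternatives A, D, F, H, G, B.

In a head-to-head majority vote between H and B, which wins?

Ballots ranking H above B: 5 + 4 + 3 = 12.
Ballots ranking B above H: 15 − 12 = 3.
H wins the head-to-head 12–3.

H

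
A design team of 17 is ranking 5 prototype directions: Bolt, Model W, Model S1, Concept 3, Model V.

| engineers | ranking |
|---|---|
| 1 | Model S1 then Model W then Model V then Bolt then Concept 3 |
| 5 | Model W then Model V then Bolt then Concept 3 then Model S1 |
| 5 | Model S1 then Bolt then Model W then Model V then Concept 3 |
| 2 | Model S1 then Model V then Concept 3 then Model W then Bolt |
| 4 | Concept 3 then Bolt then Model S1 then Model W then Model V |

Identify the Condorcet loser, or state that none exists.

none

Pairwise majorities:
Bolt vs Model W: Bolt, 9–8.
Bolt vs Model S1: Bolt wins 9–8.
Bolt vs Concept 3: 1+5+5 = 11 for Bolt, 6 for Concept 3 — Bolt by 11–6.
Bolt vs Model V: Bolt wins 9–8.
Model W vs Model S1: Model W preferred on 5 ballots; Model S1 wins 12–5.
Model W–Concept 3: Model W 11–6.
Model W vs Model V: Model W wins 15–2.
Model S1 vs Concept 3: Concept 3, 9–8.
Model S1 vs Model V: Model S1, 12–5.
Concept 3 vs Model V: Concept 3 is ranked higher on 4 ballots, Model V on 13. Model V wins 13–4.
No design is winless: Bolt beats Model W; Model W beats Concept 3; Model S1 beats Model W; Concept 3 beats Model S1; Model V beats Concept 3. There is no Condorcet loser.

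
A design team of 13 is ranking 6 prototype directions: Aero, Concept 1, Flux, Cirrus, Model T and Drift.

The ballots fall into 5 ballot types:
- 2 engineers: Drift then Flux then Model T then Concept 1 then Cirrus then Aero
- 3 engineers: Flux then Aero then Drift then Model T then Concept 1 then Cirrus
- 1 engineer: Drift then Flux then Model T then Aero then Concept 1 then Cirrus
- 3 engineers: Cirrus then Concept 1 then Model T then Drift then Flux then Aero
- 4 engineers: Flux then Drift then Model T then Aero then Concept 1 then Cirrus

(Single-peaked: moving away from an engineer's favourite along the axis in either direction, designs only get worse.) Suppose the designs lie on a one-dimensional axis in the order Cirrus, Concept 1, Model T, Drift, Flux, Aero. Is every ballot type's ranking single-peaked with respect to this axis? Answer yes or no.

yes

Axis positions: Cirrus=1, Concept 1=2, Model T=3, Drift=4, Flux=5, Aero=6.
Ballot type 1 (peak Drift at position 4): ranking walks positions 4-5-3-2-1-6, expanding outward from the peak — single-peaked.
Ballot type 2 (peak Flux at position 5): ranking walks positions 5-6-4-3-2-1, expanding outward from the peak — single-peaked.
Ballot type 3 (peak Drift at position 4): ranking walks positions 4-5-3-6-2-1, expanding outward from the peak — single-peaked.
Ballot type 4 (peak Cirrus at position 1): ranking walks positions 1-2-3-4-5-6, expanding outward from the peak — single-peaked.
Ballot type 5 (peak Flux at position 5): ranking walks positions 5-4-3-6-2-1, expanding outward from the peak — single-peaked.
Every ranking is single-peaked on this axis.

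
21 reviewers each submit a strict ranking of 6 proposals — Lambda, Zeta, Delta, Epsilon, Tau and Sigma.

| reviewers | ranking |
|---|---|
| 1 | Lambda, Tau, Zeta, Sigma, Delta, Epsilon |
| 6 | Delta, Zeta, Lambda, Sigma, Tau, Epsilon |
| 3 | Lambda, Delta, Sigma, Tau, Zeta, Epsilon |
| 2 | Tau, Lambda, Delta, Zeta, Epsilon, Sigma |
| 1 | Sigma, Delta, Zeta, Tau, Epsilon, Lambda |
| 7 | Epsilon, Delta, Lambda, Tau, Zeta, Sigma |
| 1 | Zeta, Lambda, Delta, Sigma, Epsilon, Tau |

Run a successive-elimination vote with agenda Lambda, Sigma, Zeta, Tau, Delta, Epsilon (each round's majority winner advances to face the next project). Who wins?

Delta

Round 1: Lambda vs Sigma — 20–1, Lambda advances.
Round 2: Lambda vs Zeta — 13–8, Lambda advances.
Round 3: Lambda vs Tau — 18–3, Lambda advances.
Round 4: Lambda vs Delta — 7–14, Delta advances.
Round 5: Delta vs Epsilon — 14–7, Delta advances.
Delta survives the agenda.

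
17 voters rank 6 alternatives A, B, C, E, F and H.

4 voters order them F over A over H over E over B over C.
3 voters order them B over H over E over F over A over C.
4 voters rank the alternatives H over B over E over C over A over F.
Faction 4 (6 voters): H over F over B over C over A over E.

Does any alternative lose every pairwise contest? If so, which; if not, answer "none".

none

Head-to-head results (17 voters):
A–B: B 13–4.
A vs C: 4+3 = 7 for A, 10 for C — C by 10–7.
A vs E: A wins 10–7.
A vs F: 4 to 13, F.
A–H: H 13–4.
B vs C: B preferred on 4+3+4+6 = 17 ballots; B wins 17–0.
B vs E: 3+4+6 = 13 for B, 4 for E — B by 13–4.
B vs F: F, 10–7.
B vs H: 3 for B, 14 for H — H by 14–3.
C vs E: E, 11–6.
C vs F: 4 for C, 13 for F — F by 13–4.
C vs H: 0 to 17, H.
E–F: F 10–7.
E vs H: H, 17–0.
F vs H: F is ranked higher on 4 ballots, H on 13. H wins 13–4.
Each alternative has at least one pairwise win (A beats E; B beats A; C beats A; E beats C; F beats A; H beats A) — no Condorcet loser.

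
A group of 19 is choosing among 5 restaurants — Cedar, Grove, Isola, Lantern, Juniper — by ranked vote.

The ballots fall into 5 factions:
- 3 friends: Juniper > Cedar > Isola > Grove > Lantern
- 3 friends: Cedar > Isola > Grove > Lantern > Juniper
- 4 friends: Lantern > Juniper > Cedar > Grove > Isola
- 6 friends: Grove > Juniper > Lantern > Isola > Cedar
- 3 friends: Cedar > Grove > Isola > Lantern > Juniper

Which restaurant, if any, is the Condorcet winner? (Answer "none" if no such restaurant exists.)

Head-to-head results (19 friends):
Cedar vs Grove: Cedar, 13–6.
Cedar vs Isola: Cedar, 13–6.
Cedar–Lantern: Lantern 10–9.
Cedar vs Juniper: Juniper wins 13–6.
Grove vs Isola: Grove, 13–6.
Grove vs Lantern: Grove wins 15–4.
Grove vs Juniper: Grove, 12–7.
Isola–Lantern: Lantern 10–9.
Isola–Juniper: Juniper 13–6.
Lantern vs Juniper: Lantern wins 10–9.
Every restaurant loses at least once (Cedar loses to Lantern; Grove loses to Cedar; Isola loses to Cedar; Lantern loses to Grove; Juniper loses to Grove). The majority relation contains the cycle Cedar → Grove → Lantern → Cedar, so there is no Condorcet winner.

none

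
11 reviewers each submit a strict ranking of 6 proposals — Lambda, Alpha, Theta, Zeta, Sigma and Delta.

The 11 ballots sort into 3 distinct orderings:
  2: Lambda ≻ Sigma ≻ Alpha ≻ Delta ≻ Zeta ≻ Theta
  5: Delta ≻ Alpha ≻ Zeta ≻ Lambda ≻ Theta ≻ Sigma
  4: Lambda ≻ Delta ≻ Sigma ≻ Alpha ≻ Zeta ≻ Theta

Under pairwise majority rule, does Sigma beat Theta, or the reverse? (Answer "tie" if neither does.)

Ballots ranking Sigma above Theta: 2 + 4 = 6.
Ballots ranking Theta above Sigma: 11 − 6 = 5.
Sigma wins the head-to-head 6–5.

Sigma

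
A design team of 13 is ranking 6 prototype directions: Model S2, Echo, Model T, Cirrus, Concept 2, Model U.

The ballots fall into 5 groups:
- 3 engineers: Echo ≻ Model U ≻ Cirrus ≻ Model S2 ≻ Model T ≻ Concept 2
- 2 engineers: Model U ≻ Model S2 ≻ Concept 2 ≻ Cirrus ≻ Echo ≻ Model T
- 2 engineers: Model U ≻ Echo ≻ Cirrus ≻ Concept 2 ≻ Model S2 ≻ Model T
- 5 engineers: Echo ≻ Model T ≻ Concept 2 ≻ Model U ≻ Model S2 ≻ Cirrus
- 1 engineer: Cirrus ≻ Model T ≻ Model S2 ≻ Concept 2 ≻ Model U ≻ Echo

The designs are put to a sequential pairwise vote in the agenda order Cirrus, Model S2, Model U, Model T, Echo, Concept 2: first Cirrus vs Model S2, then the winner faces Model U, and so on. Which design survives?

Round 1: Cirrus vs Model S2 — 6–7, Model S2 advances.
Round 2: Model S2 vs Model U — 1–12, Model U advances.
Round 3: Model U vs Model T — 7–6, Model U advances.
Round 4: Model U vs Echo — 5–8, Echo advances.
Round 5: Echo vs Concept 2 — 10–3, Echo advances.
The agenda winner is Echo.

Echo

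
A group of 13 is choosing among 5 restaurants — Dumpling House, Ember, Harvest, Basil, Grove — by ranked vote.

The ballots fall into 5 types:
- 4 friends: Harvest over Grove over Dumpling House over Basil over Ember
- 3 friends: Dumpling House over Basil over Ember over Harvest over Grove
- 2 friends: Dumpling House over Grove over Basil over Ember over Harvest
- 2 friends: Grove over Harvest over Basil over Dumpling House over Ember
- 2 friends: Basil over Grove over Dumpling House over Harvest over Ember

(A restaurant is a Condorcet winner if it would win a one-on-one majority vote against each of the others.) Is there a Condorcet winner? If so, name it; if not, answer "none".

none

Pairwise majorities:
Dumpling House vs Ember: 4+3+2+2+2 = 13 for Dumpling House, 0 for Ember — Dumpling House by 13–0.
Dumpling House vs Harvest: 3+2+2 = 7 for Dumpling House, 6 for Harvest — Dumpling House by 7–6.
Dumpling House vs Basil: 9 to 4, Dumpling House.
Dumpling House vs Grove: Dumpling House is ranked higher on 3+2 = 5 ballots, Grove on 8. Grove wins 8–5.
Ember vs Harvest: Ember is ranked higher on 3+2 = 5 ballots, Harvest on 8. Harvest wins 8–5.
Ember vs Basil: Ember is ranked higher on 0 ballots, Basil on 13. Basil wins 13–0.
Ember vs Grove: 3 to 10, Grove.
Harvest vs Basil: Harvest preferred on 4+2 = 6 ballots; Basil wins 7–6.
Harvest vs Grove: 7 to 6, Harvest.
Basil vs Grove: Basil preferred on 3+2 = 5 ballots; Grove wins 8–5.
Every restaurant loses at least once (Dumpling House loses to Grove; Ember loses to Dumpling House; Harvest loses to Dumpling House; Basil loses to Dumpling House; Grove loses to Harvest). The majority relation contains the cycle Dumpling House → Harvest → Grove → Dumpling House, so there is no Condorcet winner.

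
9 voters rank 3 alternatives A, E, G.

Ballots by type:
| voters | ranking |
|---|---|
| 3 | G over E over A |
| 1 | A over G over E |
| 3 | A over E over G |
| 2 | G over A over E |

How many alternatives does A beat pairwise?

1

A against each rival (9 voters):
A vs E: A preferred on 1+3+2 = 6 ballots; A wins 6–3.
A vs G: G, 5–4.
A beats E; loses to G — 1 pairwise win.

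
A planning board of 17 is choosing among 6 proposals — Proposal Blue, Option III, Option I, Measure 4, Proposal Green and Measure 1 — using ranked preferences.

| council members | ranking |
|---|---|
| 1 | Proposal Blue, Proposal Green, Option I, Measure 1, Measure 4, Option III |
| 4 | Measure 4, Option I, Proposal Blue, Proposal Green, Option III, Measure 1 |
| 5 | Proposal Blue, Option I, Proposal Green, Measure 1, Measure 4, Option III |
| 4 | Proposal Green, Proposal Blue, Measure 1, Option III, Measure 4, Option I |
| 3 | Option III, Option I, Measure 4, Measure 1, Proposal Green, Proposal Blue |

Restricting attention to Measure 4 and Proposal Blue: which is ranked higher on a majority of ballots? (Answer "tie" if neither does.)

Proposal Blue

Ballots ranking Measure 4 above Proposal Blue: 4 + 3 = 7.
Ballots ranking Proposal Blue above Measure 4: 17 − 7 = 10.
Proposal Blue wins the head-to-head 10–7.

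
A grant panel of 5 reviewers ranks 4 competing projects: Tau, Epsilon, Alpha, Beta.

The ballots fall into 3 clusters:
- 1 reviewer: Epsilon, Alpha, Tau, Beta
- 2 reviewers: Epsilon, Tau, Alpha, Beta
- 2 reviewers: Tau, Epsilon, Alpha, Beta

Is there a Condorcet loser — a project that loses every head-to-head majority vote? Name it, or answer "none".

Pairwise majorities:
Tau vs Epsilon: Epsilon wins 3–2.
Tau vs Alpha: 4 to 1, Tau.
Tau vs Beta: Tau, 5–0.
Epsilon vs Alpha: Epsilon wins 5–0.
Epsilon vs Beta: Epsilon wins 5–0.
Alpha vs Beta: Alpha wins 5–0.
Beta is beaten in every head-to-head and is the Condorcet loser.

Beta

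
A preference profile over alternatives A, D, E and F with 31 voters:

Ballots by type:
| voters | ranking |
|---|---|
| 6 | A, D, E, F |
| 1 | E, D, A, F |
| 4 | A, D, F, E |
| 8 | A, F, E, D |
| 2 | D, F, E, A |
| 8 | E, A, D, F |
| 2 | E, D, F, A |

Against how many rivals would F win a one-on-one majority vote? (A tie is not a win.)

0

F against each rival (31 voters):
F vs A: 4 to 27, A.
F vs D: D wins 23–8.
F vs E: 4+8+2 = 14 for F, 17 for E — E by 17–14.
F beats no one; loses to A, D, E — 0 pairwise wins.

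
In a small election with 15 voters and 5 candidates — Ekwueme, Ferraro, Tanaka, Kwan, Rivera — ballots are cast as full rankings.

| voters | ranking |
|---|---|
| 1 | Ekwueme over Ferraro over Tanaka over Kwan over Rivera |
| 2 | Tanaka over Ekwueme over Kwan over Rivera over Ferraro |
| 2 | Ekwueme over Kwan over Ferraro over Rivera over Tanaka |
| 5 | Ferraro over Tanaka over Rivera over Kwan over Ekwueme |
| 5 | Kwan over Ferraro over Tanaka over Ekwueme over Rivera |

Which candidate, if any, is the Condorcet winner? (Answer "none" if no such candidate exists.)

none

Head-to-head results (15 voters):
Ekwueme vs Ferraro: 1+2+2 = 5 for Ekwueme, 10 for Ferraro — Ferraro by 10–5.
Ekwueme vs Tanaka: Ekwueme preferred on 1+2 = 3 ballots; Tanaka wins 12–3.
Ekwueme vs Kwan: 1+2+2 = 5 for Ekwueme, 10 for Kwan — Kwan by 10–5.
Ekwueme vs Rivera: Ekwueme preferred on 1+2+2+5 = 10 ballots; Ekwueme wins 10–5.
Ferraro vs Tanaka: Ferraro preferred on 1+2+5+5 = 13 ballots; Ferraro wins 13–2.
Ferraro vs Kwan: Ferraro is ranked higher on 1+5 = 6 ballots, Kwan on 9. Kwan wins 9–6.
Ferraro vs Rivera: 1+2+5+5 = 13 for Ferraro, 2 for Rivera — Ferraro by 13–2.
Tanaka vs Kwan: 1+2+5 = 8 for Tanaka, 7 for Kwan — Tanaka by 8–7.
Tanaka vs Rivera: 13 to 2, Tanaka.
Kwan vs Rivera: 1+2+2+5 = 10 for Kwan, 5 for Rivera — Kwan by 10–5.
Every candidate loses at least once (Ekwueme loses to Ferraro; Ferraro loses to Kwan; Tanaka loses to Ferraro; Kwan loses to Tanaka; Rivera loses to Ekwueme). The majority relation contains the cycle Ferraro → Tanaka → Kwan → Ferraro, so there is no Condorcet winner.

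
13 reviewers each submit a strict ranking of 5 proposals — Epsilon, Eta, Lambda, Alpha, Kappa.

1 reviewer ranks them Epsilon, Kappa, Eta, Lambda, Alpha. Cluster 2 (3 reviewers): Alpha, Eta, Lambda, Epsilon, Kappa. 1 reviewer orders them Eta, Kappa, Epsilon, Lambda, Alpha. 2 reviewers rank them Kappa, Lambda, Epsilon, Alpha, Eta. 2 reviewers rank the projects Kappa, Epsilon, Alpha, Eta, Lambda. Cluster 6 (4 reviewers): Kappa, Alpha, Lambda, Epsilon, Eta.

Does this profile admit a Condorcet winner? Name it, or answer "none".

Check each pair by majority over 13 ballots:
Epsilon–Eta: Epsilon 9–4.
Epsilon vs Lambda: Lambda, 9–4.
Epsilon vs Alpha: Alpha, 7–6.
Epsilon vs Kappa: Kappa, 9–4.
Eta–Lambda: Eta 7–6.
Eta vs Alpha: Alpha, 11–2.
Eta vs Kappa: Kappa wins 9–4.
Lambda vs Alpha: Alpha, 9–4.
Lambda vs Kappa: Kappa, 10–3.
Alpha–Kappa: Kappa 10–3.
Kappa beats each of Epsilon, Eta, Lambda, Alpha — Kappa is the Condorcet winner.

Kappa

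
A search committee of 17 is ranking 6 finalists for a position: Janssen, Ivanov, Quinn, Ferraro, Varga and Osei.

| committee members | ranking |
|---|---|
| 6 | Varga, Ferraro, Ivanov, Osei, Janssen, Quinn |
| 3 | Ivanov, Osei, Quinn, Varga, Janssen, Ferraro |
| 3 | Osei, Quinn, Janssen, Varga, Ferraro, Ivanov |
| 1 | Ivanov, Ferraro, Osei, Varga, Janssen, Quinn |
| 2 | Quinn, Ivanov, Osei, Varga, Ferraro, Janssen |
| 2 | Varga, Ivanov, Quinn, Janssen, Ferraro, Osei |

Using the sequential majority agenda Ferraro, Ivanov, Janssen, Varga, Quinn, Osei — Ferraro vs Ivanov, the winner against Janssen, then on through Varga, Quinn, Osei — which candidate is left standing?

Round 1: Ferraro vs Ivanov — 9–8, Ferraro advances.
Round 2: Ferraro vs Janssen — 9–8, Ferraro advances.
Round 3: Ferraro vs Varga — 1–16, Varga advances.
Round 4: Varga vs Quinn — 9–8, Varga advances.
Round 5: Varga vs Osei — 8–9, Osei advances.
Osei survives the agenda.

Osei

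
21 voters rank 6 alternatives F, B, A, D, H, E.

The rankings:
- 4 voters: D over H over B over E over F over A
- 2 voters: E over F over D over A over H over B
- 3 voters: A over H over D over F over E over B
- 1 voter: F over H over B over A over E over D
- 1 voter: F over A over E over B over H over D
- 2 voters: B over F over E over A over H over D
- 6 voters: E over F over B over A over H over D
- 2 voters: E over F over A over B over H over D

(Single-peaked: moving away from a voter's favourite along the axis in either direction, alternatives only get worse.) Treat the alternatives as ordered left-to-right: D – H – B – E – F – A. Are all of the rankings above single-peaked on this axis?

no

Axis positions: D=1, H=2, B=3, E=4, F=5, A=6.
Type 1 (peak D at position 1): ranking walks positions 1-2-3-4-5-6, expanding outward from the peak — single-peaked.
Type 2: ranking walks positions 4-5-1-6-2-3; D is ranked above B even though B lies between D and the peak E on the axis — preferences dip and rise again. Not single-peaked.
Type 3: ranking walks positions 6-2-1-5-4-3; H is ranked above F even though F lies between H and the peak A on the axis — preferences dip and rise again. Not single-peaked.
Type 4: ranking walks positions 5-2-3-6-4-1; H is ranked above E even though E lies between H and the peak F on the axis — preferences dip and rise again. Not single-peaked.
Type 5 (peak F at position 5): ranking walks positions 5-6-4-3-2-1, expanding outward from the peak — single-peaked.
Type 6: ranking walks positions 3-5-4-6-2-1; F is ranked above E even though E lies between F and the peak B on the axis — preferences dip and rise again. Not single-peaked.
Type 7 (peak E at position 4): ranking walks positions 4-5-3-6-2-1, expanding outward from the peak — single-peaked.
Type 8 (peak E at position 4): ranking walks positions 4-5-6-3-2-1, expanding outward from the peak — single-peaked.
Type 2 violates single-peakedness, so the profile is not single-peaked on this axis.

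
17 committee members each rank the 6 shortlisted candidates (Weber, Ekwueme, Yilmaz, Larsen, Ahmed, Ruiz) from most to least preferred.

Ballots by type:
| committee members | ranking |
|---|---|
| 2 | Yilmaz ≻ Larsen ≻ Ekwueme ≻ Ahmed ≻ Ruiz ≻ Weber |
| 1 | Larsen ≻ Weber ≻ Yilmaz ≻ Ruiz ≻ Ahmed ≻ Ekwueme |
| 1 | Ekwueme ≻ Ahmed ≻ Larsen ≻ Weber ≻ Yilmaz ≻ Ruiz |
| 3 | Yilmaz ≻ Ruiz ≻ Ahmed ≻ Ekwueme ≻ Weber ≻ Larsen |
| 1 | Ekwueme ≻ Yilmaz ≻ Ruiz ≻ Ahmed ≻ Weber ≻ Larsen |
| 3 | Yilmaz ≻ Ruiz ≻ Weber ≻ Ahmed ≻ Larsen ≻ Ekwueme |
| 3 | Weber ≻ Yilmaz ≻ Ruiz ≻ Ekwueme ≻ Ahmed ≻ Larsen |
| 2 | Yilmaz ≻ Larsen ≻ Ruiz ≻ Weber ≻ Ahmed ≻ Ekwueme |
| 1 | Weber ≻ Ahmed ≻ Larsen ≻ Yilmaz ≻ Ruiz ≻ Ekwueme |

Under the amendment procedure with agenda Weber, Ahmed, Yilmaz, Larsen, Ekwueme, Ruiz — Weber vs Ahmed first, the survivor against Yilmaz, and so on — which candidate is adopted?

Yilmaz

Round 1: Weber vs Ahmed — 10–7, Weber advances.
Round 2: Weber vs Yilmaz — 6–11, Yilmaz advances.
Round 3: Yilmaz vs Larsen — 14–3, Yilmaz advances.
Round 4: Yilmaz vs Ekwueme — 15–2, Yilmaz advances.
Round 5: Yilmaz vs Ruiz — 17–0, Yilmaz advances.
Yilmaz survives the agenda.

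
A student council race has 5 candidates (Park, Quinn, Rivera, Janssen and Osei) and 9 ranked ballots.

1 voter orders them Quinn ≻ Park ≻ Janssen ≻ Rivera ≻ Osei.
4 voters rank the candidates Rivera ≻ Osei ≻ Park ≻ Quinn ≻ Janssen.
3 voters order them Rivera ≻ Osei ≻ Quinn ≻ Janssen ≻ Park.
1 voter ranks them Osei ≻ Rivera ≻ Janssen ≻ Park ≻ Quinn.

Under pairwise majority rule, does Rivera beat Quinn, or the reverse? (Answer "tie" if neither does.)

Rivera

Ballots ranking Rivera above Quinn: 4 + 3 + 1 = 8.
Ballots ranking Quinn above Rivera: 9 − 8 = 1.
Rivera wins the head-to-head 8–1.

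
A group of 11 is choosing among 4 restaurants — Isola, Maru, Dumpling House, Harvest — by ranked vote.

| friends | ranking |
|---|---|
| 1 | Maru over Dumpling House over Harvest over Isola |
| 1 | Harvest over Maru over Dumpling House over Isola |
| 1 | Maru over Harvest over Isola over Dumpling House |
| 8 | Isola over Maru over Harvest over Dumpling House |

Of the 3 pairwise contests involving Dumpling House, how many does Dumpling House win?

Dumpling House against each rival (11 friends):
Dumpling House vs Isola: Dumpling House is ranked higher on 1+1 = 2 ballots, Isola on 9. Isola wins 9–2.
Dumpling House vs Maru: Maru wins 11–0.
Dumpling House vs Harvest: Harvest wins 10–1.
Dumpling House beats no one; loses to Isola, Maru, Harvest — 0 pairwise wins.

0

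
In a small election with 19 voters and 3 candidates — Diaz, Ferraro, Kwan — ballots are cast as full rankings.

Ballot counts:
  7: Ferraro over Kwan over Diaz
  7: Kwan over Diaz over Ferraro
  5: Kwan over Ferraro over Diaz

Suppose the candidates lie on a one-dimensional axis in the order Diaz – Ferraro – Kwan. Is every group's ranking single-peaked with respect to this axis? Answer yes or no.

no

Axis positions: Diaz=1, Ferraro=2, Kwan=3.
Group 1 (peak Ferraro at position 2): ranking walks positions 2-3-1, expanding outward from the peak — single-peaked.
Group 2: ranking walks positions 3-1-2; Diaz is ranked above Ferraro even though Ferraro lies between Diaz and the peak Kwan on the axis — preferences dip and rise again. Not single-peaked.
Group 3 (peak Kwan at position 3): ranking walks positions 3-2-1, expanding outward from the peak — single-peaked.
Group 2 violates single-peakedness, so the profile is not single-peaked on this axis.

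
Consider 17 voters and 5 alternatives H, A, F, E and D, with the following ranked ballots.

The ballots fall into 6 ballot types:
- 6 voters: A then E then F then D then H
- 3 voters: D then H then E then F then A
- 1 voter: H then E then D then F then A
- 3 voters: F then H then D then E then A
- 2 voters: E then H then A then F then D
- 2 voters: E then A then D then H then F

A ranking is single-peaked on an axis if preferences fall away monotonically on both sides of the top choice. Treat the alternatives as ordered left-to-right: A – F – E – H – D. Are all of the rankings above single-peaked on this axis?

Axis positions: A=1, F=2, E=3, H=4, D=5.
Ballot type 1: ranking walks positions 1-3-2-5-4; E is ranked above F even though F lies between E and the peak A on the axis — preferences dip and rise again. Not single-peaked.
Ballot type 2 (peak D at position 5): ranking walks positions 5-4-3-2-1, expanding outward from the peak — single-peaked.
Ballot type 3 (peak H at position 4): ranking walks positions 4-3-5-2-1, expanding outward from the peak — single-peaked.
Ballot type 4: ranking walks positions 2-4-5-3-1; H is ranked above E even though E lies between H and the peak F on the axis — preferences dip and rise again. Not single-peaked.
Ballot type 5: ranking walks positions 3-4-1-2-5; A is ranked above F even though F lies between A and the peak E on the axis — preferences dip and rise again. Not single-peaked.
Ballot type 6: ranking walks positions 3-1-5-4-2; A is ranked above F even though F lies between A and the peak E on the axis — preferences dip and rise again. Not single-peaked.
Ballot type 1 violates single-peakedness, so the profile is not single-peaked on this axis.

no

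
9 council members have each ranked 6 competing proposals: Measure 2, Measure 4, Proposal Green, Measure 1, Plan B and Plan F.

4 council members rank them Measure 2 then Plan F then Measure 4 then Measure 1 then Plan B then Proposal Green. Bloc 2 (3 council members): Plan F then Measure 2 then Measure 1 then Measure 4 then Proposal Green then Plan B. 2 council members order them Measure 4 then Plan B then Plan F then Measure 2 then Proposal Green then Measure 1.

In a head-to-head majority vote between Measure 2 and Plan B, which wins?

Ballots ranking Measure 2 above Plan B: 4 + 3 = 7.
Ballots ranking Plan B above Measure 2: 9 − 7 = 2.
Measure 2 wins the head-to-head 7–2.

Measure 2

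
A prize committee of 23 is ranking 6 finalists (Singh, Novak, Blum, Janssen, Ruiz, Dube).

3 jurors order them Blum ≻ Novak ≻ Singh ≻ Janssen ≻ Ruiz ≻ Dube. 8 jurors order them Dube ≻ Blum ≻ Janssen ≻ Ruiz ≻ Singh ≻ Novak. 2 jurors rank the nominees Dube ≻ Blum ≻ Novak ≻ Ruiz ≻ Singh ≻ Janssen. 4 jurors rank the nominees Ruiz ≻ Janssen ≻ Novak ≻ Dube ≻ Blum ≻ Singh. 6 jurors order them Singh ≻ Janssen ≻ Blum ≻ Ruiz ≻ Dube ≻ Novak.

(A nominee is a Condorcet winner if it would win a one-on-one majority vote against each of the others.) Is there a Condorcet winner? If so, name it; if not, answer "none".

none

Check each pair by majority over 23 ballots:
Singh vs Novak: 8+6 = 14 for Singh, 9 for Novak — Singh by 14–9.
Singh vs Blum: 6 for Singh, 17 for Blum — Blum by 17–6.
Singh vs Janssen: Singh is ranked higher on 3+2+6 = 11 ballots, Janssen on 12. Janssen wins 12–11.
Singh vs Ruiz: 3+6 = 9 for Singh, 14 for Ruiz — Ruiz by 14–9.
Singh vs Dube: 9 to 14, Dube.
Novak vs Blum: 4 to 19, Blum.
Novak vs Janssen: Novak preferred on 3+2 = 5 ballots; Janssen wins 18–5.
Novak vs Ruiz: 5 to 18, Ruiz.
Novak vs Dube: 3+4 = 7 for Novak, 16 for Dube — Dube by 16–7.
Blum vs Janssen: Blum is ranked higher on 3+8+2 = 13 ballots, Janssen on 10. Blum wins 13–10.
Blum vs Ruiz: Blum preferred on 3+8+2+6 = 19 ballots; Blum wins 19–4.
Blum vs Dube: 9 to 14, Dube.
Janssen vs Ruiz: Janssen preferred on 3+8+6 = 17 ballots; Janssen wins 17–6.
Janssen vs Dube: 13 to 10, Janssen.
Ruiz vs Dube: 3+4+6 = 13 for Ruiz, 10 for Dube — Ruiz by 13–10.
Every nominee loses at least once (Singh loses to Blum; Novak loses to Singh; Blum loses to Dube; Janssen loses to Blum; Ruiz loses to Blum; Dube loses to Janssen). The majority relation contains the cycle Blum beats Janssen beats Dube beats Blum, so there is no Condorcet winner.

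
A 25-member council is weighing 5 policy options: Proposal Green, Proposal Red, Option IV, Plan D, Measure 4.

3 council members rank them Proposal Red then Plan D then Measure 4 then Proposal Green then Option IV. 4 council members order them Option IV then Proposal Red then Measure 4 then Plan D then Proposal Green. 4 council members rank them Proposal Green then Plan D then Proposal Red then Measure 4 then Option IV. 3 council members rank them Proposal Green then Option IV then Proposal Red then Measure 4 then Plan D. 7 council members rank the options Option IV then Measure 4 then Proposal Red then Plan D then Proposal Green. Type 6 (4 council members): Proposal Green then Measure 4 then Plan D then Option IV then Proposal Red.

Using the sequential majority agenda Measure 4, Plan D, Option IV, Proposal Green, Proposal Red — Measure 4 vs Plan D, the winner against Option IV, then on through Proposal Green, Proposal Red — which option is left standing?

Round 1: Measure 4 vs Plan D — 18–7, Measure 4 advances.
Round 2: Measure 4 vs Option IV — 11–14, Option IV advances.
Round 3: Option IV vs Proposal Green — 11–14, Proposal Green advances.
Round 4: Proposal Green vs Proposal Red — 11–14, Proposal Red advances.
The agenda winner is Proposal Red.

Proposal Red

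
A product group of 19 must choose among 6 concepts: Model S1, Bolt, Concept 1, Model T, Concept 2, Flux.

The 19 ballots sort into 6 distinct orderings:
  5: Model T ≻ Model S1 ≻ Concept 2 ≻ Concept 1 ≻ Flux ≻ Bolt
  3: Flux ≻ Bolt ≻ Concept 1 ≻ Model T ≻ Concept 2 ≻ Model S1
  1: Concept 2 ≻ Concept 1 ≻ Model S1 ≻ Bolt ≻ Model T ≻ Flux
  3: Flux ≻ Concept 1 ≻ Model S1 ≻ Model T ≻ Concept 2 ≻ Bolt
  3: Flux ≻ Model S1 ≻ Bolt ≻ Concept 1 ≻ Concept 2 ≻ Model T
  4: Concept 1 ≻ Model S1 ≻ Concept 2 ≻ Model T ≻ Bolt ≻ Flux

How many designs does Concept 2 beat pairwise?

Concept 2 against each rival (19 engineers):
Concept 2 vs Model S1: Model S1 wins 15–4.
Concept 2 vs Bolt: 5+1+3+4 = 13 for Concept 2, 6 for Bolt — Concept 2 by 13–6.
Concept 2 vs Concept 1: Concept 2 is ranked higher on 5+1 = 6 ballots, Concept 1 on 13. Concept 1 wins 13–6.
Concept 2 vs Model T: Concept 2 is ranked higher on 1+3+4 = 8 ballots, Model T on 11. Model T wins 11–8.
Concept 2 vs Flux: Concept 2 wins 10–9.
Concept 2 beats Bolt, Flux; loses to Model S1, Concept 1, Model T — 2 pairwise wins.

2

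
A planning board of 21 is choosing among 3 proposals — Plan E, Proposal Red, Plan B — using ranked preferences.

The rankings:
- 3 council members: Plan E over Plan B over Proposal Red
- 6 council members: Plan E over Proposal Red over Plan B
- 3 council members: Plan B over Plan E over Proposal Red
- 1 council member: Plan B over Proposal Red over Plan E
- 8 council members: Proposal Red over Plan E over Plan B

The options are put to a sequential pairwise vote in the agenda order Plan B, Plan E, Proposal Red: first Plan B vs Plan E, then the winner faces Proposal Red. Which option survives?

Round 1: Plan B vs Plan E — 4–17, Plan E advances.
Round 2: Plan E vs Proposal Red — 12–9, Plan E advances.
The agenda winner is Plan E.

Plan E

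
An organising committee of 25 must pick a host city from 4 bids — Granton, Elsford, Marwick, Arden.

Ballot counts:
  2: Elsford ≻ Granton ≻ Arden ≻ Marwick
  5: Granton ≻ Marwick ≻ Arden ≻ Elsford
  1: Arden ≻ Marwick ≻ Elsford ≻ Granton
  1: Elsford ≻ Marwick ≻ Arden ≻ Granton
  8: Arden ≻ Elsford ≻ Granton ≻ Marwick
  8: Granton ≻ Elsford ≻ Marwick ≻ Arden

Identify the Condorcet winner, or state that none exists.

Granton

Pairwise majorities:
Granton–Elsford: Granton 13–12.
Granton vs Marwick: Granton, 23–2.
Granton vs Arden: Granton, 15–10.
Elsford–Marwick: Elsford 19–6.
Elsford–Arden: Arden 14–11.
Marwick–Arden: Marwick 14–11.
Granton beats each of Elsford, Marwick, Arden — Granton is the Condorcet winner.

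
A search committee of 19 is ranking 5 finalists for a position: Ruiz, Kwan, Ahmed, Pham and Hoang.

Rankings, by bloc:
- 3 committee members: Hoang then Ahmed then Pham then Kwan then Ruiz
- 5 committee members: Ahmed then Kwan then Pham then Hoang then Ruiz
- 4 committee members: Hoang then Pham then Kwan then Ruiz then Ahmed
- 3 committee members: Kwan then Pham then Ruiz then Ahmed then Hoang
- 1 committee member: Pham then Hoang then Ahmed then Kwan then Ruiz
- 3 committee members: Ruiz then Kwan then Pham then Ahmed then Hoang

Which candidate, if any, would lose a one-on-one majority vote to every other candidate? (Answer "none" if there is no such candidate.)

Pairwise majorities:
Ruiz vs Kwan: 3 to 16, Kwan.
Ruiz–Ahmed: Ruiz 10–9.
Ruiz vs Pham: 3 for Ruiz, 16 for Pham — Pham by 16–3.
Ruiz vs Hoang: Ruiz preferred on 3+3 = 6 ballots; Hoang wins 13–6.
Kwan–Ahmed: Kwan 10–9.
Kwan vs Pham: Kwan wins 11–8.
Kwan vs Hoang: Kwan wins 11–8.
Ahmed–Pham: Pham 11–8.
Ahmed vs Hoang: 5+3+3 = 11 for Ahmed, 8 for Hoang — Ahmed by 11–8.
Pham vs Hoang: Pham wins 12–7.
Every candidate wins at least one matchup (Ruiz beats Ahmed; Kwan beats Ruiz; Ahmed beats Hoang; Pham beats Ruiz; Hoang beats Ruiz), so there is no Condorcet loser.

none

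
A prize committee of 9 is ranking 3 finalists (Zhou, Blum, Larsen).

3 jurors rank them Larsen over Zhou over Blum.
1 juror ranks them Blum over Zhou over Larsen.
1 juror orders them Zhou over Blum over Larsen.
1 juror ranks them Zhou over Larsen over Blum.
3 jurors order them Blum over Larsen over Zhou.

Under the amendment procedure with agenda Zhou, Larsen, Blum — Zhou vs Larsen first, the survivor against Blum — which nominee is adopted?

Blum

Round 1: Zhou vs Larsen — 3–6, Larsen advances.
Round 2: Larsen vs Blum — 4–5, Blum advances.
Blum survives the agenda.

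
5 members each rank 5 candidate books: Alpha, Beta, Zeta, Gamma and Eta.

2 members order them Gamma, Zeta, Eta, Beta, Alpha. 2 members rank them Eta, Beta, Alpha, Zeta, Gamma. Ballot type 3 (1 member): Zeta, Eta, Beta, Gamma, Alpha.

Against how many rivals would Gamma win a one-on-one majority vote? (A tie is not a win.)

1

Gamma against each rival (5 members):
Gamma–Alpha: Gamma 3–2.
Gamma–Beta: Beta 3–2.
Gamma vs Zeta: Zeta wins 3–2.
Gamma vs Eta: Eta, 3–2.
Gamma beats Alpha; loses to Beta, Zeta, Eta — 1 pairwise win.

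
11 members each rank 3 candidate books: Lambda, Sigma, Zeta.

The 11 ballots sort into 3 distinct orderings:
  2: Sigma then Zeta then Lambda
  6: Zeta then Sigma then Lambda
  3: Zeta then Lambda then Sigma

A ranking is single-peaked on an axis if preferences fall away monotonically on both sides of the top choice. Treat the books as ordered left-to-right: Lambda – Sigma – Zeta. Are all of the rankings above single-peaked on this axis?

no

Axis positions: Lambda=1, Sigma=2, Zeta=3.
Cluster 1 (peak Sigma at position 2): ranking walks positions 2-3-1, expanding outward from the peak — single-peaked.
Cluster 2 (peak Zeta at position 3): ranking walks positions 3-2-1, expanding outward from the peak — single-peaked.
Cluster 3: ranking walks positions 3-1-2; Lambda is ranked above Sigma even though Sigma lies between Lambda and the peak Zeta on the axis — preferences dip and rise again. Not single-peaked.
Cluster 3 violates single-peakedness, so the profile is not single-peaked on this axis.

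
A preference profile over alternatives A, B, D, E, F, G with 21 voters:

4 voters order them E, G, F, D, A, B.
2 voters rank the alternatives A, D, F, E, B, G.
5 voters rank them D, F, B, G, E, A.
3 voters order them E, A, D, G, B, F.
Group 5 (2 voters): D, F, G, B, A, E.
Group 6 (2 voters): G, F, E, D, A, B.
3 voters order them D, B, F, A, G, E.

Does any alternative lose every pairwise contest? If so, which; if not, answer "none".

Pairwise majorities:
A vs B: A, 11–10.
A–D: D 16–5.
A vs E: 7 to 14, E.
A vs F: A is ranked higher on 2+3 = 5 ballots, F on 16. F wins 16–5.
A vs G: A is ranked higher on 2+3+3 = 8 ballots, G on 13. G wins 13–8.
B vs D: D wins 21–0.
B vs E: B preferred on 5+2+3 = 10 ballots; E wins 11–10.
B vs F: F wins 15–6.
B vs G: G wins 11–10.
D–E: D 12–9.
D–F: D 15–6.
D vs G: D wins 15–6.
E vs F: F wins 14–7.
E–G: G 12–9.
F vs G: 12 to 9, F.
B is beaten in every head-to-head and is the Condorcet loser.

B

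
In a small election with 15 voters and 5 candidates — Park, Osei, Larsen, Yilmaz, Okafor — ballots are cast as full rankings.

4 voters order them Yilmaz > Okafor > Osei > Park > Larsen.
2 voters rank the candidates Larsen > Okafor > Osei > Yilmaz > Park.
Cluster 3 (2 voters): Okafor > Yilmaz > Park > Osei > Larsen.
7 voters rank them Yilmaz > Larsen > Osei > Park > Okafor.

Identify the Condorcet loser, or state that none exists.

Pairwise majorities:
Park vs Osei: Park is ranked higher on 2 ballots, Osei on 13. Osei wins 13–2.
Park vs Larsen: 6 to 9, Larsen.
Park vs Yilmaz: Yilmaz wins 15–0.
Park–Okafor: Okafor 8–7.
Osei vs Larsen: Larsen, 9–6.
Osei vs Yilmaz: Yilmaz, 13–2.
Osei vs Okafor: 7 to 8, Okafor.
Larsen vs Yilmaz: 2 to 13, Yilmaz.
Larsen vs Okafor: 2+7 = 9 for Larsen, 6 for Okafor — Larsen by 9–6.
Yilmaz vs Okafor: Yilmaz, 11–4.
Park is beaten in every head-to-head and is the Condorcet loser.

Park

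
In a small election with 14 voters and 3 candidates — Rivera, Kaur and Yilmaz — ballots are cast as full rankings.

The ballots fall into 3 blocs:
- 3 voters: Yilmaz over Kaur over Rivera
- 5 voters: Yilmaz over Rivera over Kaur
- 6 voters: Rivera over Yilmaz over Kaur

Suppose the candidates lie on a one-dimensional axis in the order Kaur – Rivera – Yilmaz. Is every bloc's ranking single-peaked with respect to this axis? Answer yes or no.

no

Axis positions: Kaur=1, Rivera=2, Yilmaz=3.
Bloc 1: ranking walks positions 3-1-2; Kaur is ranked above Rivera even though Rivera lies between Kaur and the peak Yilmaz on the axis — preferences dip and rise again. Not single-peaked.
Bloc 2 (peak Yilmaz at position 3): ranking walks positions 3-2-1, expanding outward from the peak — single-peaked.
Bloc 3 (peak Rivera at position 2): ranking walks positions 2-3-1, expanding outward from the peak — single-peaked.
Bloc 1 violates single-peakedness, so the profile is not single-peaked on this axis.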